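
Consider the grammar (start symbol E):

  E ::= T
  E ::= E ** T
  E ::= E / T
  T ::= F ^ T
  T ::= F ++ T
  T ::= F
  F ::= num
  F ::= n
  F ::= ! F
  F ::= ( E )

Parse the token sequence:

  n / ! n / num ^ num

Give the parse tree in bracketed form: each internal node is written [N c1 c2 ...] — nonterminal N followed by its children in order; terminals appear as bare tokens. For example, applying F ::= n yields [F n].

E
E / T
E / T / T
T / T / T
F / T / T
n / T / T
n / F / T
n / ! F / T
n / ! n / T
n / ! n / F ^ T
n / ! n / num ^ T
n / ! n / num ^ F
n / ! n / num ^ num

[E [E [E [T [F n]]] / [T [F ! [F n]]]] / [T [F num] ^ [T [F num]]]]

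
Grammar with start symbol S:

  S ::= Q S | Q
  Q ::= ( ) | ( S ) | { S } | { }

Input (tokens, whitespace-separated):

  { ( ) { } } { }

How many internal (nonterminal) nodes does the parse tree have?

8

[S [Q { [S [Q ( )] [S [Q { }]]] }] [S [Q { }]]]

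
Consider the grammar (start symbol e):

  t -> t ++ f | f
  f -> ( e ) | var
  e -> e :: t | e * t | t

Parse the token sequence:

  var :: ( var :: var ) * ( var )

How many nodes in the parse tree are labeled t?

6

[e [e [e [t [f var]]] :: [t [f ( [e [e [t [f var]]] :: [t [f var]]] )]]] * [t [f ( [e [t [f var]]] )]]]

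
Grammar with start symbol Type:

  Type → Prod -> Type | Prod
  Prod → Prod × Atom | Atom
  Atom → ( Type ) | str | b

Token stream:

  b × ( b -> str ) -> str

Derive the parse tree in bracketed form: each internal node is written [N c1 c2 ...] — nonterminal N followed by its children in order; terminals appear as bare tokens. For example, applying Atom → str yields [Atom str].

[Type [Prod [Prod [Atom b]] × [Atom ( [Type [Prod [Atom b]] -> [Type [Prod [Atom str]]]] )]] -> [Type [Prod [Atom str]]]]

Type
Prod -> Type
Prod × Atom -> Type
Atom × Atom -> Type
b × Atom -> Type
b × ( Type ) -> Type
b × ( Prod -> Type ) -> Type
b × ( Atom -> Type ) -> Type
b × ( b -> Type ) -> Type
b × ( b -> Prod ) -> Type
b × ( b -> Atom ) -> Type
b × ( b -> str ) -> Type
b × ( b -> str ) -> Prod
b × ( b -> str ) -> Atom
b × ( b -> str ) -> str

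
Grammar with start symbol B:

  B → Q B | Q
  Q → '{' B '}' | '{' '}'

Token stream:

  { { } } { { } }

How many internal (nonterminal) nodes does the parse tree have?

[B [Q { [B [Q { }]] }] [B [Q { [B [Q { }]] }]]]

8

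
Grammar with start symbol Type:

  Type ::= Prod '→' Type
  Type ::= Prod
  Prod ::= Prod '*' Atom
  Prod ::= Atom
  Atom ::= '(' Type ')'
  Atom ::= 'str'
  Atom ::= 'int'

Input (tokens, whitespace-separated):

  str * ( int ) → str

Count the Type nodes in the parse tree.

3

[Type [Prod [Prod [Atom str]] * [Atom ( [Type [Prod [Atom int]]] )]] → [Type [Prod [Atom str]]]]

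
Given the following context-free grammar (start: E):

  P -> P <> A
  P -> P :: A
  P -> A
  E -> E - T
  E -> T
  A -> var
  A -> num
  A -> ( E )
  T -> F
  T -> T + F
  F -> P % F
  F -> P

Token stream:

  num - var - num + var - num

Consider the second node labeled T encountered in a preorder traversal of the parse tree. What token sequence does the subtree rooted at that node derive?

var

[E [E [E [E [T [F [P [A num]]]]] - [T [F [P [A var]]]]] - [T [T [F [P [A num]]]] + [F [P [A var]]]]] - [T [F [P [A num]]]]]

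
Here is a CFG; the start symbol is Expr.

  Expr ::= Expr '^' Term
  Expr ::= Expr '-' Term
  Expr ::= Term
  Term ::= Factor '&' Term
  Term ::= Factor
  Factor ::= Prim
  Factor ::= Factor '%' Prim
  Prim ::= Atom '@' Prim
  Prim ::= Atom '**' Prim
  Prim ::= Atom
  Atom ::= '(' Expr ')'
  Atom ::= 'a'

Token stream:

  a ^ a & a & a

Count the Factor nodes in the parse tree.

4

[Expr [Expr [Term [Factor [Prim [Atom a]]]]] ^ [Term [Factor [Prim [Atom a]]] & [Term [Factor [Prim [Atom a]]] & [Term [Factor [Prim [Atom a]]]]]]]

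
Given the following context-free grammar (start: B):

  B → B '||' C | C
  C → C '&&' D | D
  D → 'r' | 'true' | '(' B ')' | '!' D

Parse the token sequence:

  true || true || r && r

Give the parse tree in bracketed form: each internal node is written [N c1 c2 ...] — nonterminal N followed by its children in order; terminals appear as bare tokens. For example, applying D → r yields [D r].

B
B || C
B || C || C
C || C || C
D || C || C
true || C || C
true || D || C
true || true || C
true || true || C && D
true || true || D && D
true || true || r && D
true || true || r && r

[B [B [B [C [D true]]] || [C [D true]]] || [C [C [D r]] && [D r]]]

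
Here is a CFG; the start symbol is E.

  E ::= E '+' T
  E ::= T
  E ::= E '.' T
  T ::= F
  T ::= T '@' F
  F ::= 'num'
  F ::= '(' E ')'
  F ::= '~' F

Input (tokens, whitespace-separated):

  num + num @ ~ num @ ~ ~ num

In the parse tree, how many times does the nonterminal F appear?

7

[E [E [T [F num]]] + [T [T [T [F num]] @ [F ~ [F num]]] @ [F ~ [F ~ [F num]]]]]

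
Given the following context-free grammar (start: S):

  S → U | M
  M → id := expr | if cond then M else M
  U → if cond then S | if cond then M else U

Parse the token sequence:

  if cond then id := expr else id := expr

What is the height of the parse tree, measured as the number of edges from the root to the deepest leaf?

[S [M if cond then [M id := expr] else [M id := expr]]]

3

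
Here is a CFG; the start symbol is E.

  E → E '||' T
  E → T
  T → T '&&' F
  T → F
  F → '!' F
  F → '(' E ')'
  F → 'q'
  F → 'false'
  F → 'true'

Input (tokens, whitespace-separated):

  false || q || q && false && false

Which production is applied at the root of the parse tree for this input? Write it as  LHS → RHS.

E → E '||' T

[E [E [E [T [F false]]] || [T [F q]]] || [T [T [T [F q]] && [F false]] && [F false]]]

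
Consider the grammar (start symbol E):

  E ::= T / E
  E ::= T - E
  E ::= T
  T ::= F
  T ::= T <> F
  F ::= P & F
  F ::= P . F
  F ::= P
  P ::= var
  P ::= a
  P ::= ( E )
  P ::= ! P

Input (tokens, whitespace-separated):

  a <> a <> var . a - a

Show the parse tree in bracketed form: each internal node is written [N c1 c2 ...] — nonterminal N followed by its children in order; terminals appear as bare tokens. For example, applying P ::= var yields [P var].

E
T - E
T <> F - E
T <> F <> F - E
F <> F <> F - E
P <> F <> F - E
a <> F <> F - E
a <> P <> F - E
a <> a <> F - E
a <> a <> P . F - E
a <> a <> var . F - E
a <> a <> var . P - E
a <> a <> var . a - E
a <> a <> var . a - T
a <> a <> var . a - F
a <> a <> var . a - P
a <> a <> var . a - a

[E [T [T [T [F [P a]]] <> [F [P a]]] <> [F [P var] . [F [P a]]]] - [E [T [F [P a]]]]]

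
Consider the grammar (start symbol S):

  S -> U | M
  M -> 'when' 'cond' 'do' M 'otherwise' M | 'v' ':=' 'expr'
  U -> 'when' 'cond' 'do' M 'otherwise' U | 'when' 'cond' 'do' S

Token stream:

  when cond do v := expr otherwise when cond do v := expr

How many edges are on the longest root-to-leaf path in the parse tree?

[S [U when cond do [M v := expr] otherwise [U when cond do [S [M v := expr]]]]]

5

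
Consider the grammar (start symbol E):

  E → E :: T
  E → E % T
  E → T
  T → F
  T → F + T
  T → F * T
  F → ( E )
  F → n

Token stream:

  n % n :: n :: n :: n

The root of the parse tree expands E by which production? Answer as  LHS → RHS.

[E [E [E [E [E [T [F n]]] % [T [F n]]] :: [T [F n]]] :: [T [F n]]] :: [T [F n]]]

E → E :: T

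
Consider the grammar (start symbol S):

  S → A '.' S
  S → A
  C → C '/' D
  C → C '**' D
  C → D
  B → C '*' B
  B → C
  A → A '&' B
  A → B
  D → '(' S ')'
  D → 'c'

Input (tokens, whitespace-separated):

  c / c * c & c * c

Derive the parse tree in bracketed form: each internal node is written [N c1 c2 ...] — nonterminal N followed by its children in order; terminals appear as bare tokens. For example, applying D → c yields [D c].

[S [A [A [B [C [C [D c]] / [D c]] * [B [C [D c]]]]] & [B [C [D c]] * [B [C [D c]]]]]]

S
A
A & B
B & B
C * B & B
C / D * B & B
D / D * B & B
c / D * B & B
c / c * B & B
c / c * C & B
c / c * D & B
c / c * c & B
c / c * c & C * B
c / c * c & D * B
c / c * c & c * B
c / c * c & c * C
c / c * c & c * D
c / c * c & c * c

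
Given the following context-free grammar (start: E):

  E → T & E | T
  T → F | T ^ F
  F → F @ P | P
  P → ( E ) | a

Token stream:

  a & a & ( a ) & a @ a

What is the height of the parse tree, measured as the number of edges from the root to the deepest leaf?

10

[E [T [F [P a]]] & [E [T [F [P a]]] & [E [T [F [P ( [E [T [F [P a]]]] )]]] & [E [T [F [F [P a]] @ [P a]]]]]]]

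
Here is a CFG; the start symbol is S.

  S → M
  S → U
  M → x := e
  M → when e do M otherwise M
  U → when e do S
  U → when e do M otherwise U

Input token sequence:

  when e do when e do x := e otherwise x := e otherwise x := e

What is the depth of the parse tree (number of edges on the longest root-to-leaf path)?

4

[S [M when e do [M when e do [M x := e] otherwise [M x := e]] otherwise [M x := e]]]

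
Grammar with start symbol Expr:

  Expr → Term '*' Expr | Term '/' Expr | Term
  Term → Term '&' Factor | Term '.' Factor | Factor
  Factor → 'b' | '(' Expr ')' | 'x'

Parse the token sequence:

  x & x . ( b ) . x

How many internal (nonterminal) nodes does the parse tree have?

12

[Expr [Term [Term [Term [Term [Factor x]] & [Factor x]] . [Factor ( [Expr [Term [Factor b]]] )]] . [Factor x]]]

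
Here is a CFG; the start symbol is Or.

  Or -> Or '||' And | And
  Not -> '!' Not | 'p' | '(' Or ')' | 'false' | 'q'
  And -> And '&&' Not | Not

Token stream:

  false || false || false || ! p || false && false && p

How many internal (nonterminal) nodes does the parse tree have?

[Or [Or [Or [Or [Or [And [Not false]]] || [And [Not false]]] || [And [Not false]]] || [And [Not ! [Not p]]]] || [And [And [And [Not false]] && [Not false]] && [Not p]]]

20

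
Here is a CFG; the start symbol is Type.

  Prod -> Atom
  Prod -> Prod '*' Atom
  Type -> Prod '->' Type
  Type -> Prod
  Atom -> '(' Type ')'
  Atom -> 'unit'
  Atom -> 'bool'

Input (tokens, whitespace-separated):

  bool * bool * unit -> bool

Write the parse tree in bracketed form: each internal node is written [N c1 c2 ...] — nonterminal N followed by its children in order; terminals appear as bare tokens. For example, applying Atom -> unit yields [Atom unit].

[Type [Prod [Prod [Prod [Atom bool]] * [Atom bool]] * [Atom unit]] -> [Type [Prod [Atom bool]]]]

Type
Prod -> Type
Prod * Atom -> Type
Prod * Atom * Atom -> Type
Atom * Atom * Atom -> Type
bool * Atom * Atom -> Type
bool * bool * Atom -> Type
bool * bool * unit -> Type
bool * bool * unit -> Prod
bool * bool * unit -> Atom
bool * bool * unit -> bool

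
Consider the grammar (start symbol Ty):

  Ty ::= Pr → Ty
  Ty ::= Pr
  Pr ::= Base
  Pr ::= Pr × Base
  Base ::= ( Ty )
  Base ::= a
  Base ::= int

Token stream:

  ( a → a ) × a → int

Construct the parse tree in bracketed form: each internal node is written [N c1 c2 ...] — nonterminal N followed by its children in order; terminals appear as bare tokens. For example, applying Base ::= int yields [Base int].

Ty
Pr → Ty
Pr × Base → Ty
Base × Base → Ty
( Ty ) × Base → Ty
( Pr → Ty ) × Base → Ty
( Base → Ty ) × Base → Ty
( a → Ty ) × Base → Ty
( a → Pr ) × Base → Ty
( a → Base ) × Base → Ty
( a → a ) × Base → Ty
( a → a ) × a → Ty
( a → a ) × a → Pr
( a → a ) × a → Base
( a → a ) × a → int

[Ty [Pr [Pr [Base ( [Ty [Pr [Base a]] → [Ty [Pr [Base a]]]] )]] × [Base a]] → [Ty [Pr [Base int]]]]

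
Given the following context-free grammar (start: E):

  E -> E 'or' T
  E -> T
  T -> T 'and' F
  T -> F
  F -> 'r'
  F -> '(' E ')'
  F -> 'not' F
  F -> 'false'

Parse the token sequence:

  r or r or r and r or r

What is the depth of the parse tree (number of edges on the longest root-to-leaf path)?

[E [E [E [E [T [F r]]] or [T [F r]]] or [T [T [F r]] and [F r]]] or [T [F r]]]

6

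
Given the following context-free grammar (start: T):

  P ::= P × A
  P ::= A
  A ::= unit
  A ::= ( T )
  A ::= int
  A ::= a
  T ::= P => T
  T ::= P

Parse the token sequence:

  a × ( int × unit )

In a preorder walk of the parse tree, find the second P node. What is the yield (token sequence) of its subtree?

a

[T [P [P [A a]] × [A ( [T [P [P [A int]] × [A unit]]] )]]]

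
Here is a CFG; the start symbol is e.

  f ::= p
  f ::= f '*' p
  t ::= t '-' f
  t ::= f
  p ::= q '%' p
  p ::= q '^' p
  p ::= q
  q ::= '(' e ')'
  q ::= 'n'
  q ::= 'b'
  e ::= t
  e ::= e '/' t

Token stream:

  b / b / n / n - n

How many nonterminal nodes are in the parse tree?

[e [e [e [e [t [f [p [q b]]]]] / [t [f [p [q b]]]]] / [t [f [p [q n]]]]] / [t [t [f [p [q n]]]] - [f [p [q n]]]]]

24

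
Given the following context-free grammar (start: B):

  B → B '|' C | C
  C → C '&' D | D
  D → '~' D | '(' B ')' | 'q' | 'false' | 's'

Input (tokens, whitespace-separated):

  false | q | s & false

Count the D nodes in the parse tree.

4

[B [B [B [C [D false]]] | [C [D q]]] | [C [C [D s]] & [D false]]]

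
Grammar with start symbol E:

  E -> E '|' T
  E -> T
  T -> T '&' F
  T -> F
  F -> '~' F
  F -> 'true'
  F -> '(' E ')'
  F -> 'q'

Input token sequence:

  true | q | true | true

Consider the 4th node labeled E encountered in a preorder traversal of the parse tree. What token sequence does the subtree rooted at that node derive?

true

[E [E [E [E [T [F true]]] | [T [F q]]] | [T [F true]]] | [T [F true]]]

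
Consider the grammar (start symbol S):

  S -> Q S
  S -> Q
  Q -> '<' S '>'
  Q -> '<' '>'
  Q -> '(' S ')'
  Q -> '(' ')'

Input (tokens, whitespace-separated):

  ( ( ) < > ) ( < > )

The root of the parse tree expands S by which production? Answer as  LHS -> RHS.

[S [Q ( [S [Q ( )] [S [Q < >]]] )] [S [Q ( [S [Q < >]] )]]]

S -> Q S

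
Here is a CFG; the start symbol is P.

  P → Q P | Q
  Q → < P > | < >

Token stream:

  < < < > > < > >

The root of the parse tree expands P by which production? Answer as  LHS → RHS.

P → Q

[P [Q < [P [Q < [P [Q < >]] >] [P [Q < >]]] >]]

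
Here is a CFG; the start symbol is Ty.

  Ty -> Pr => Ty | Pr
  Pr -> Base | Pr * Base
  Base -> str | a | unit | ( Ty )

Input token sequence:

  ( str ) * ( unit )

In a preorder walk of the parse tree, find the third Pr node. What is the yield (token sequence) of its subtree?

str

[Ty [Pr [Pr [Base ( [Ty [Pr [Base str]]] )]] * [Base ( [Ty [Pr [Base unit]]] )]]]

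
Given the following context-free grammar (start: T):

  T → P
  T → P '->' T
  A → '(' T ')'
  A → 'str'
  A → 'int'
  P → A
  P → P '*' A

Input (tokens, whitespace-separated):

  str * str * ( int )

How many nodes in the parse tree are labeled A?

[T [P [P [P [A str]] * [A str]] * [A ( [T [P [A int]]] )]]]

4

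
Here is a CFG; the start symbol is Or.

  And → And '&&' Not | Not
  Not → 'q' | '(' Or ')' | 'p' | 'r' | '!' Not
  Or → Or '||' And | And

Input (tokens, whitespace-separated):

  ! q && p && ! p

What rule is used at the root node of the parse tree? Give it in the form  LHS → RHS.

[Or [And [And [And [Not ! [Not q]]] && [Not p]] && [Not ! [Not p]]]]

Or → And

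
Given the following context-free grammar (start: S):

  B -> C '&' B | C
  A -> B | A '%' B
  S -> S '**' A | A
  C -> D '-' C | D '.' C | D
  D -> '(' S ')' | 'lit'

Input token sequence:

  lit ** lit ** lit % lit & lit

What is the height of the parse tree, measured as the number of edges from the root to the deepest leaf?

[S [S [S [A [B [C [D lit]]]]] ** [A [B [C [D lit]]]]] ** [A [A [B [C [D lit]]]] % [B [C [D lit]] & [B [C [D lit]]]]]]

7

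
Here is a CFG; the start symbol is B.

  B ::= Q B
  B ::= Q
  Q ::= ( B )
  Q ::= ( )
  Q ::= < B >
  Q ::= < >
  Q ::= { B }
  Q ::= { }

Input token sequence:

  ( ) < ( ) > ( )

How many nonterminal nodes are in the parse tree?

[B [Q ( )] [B [Q < [B [Q ( )]] >] [B [Q ( )]]]]

8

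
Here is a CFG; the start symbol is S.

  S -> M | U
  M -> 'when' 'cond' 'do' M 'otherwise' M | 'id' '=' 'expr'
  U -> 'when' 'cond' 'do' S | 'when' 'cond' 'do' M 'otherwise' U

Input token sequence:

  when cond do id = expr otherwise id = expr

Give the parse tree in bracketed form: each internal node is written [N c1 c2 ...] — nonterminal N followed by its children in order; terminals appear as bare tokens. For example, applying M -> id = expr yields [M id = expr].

[S [M when cond do [M id = expr] otherwise [M id = expr]]]

S
M
when cond do M otherwise M
when cond do id = expr otherwise M
when cond do id = expr otherwise id = expr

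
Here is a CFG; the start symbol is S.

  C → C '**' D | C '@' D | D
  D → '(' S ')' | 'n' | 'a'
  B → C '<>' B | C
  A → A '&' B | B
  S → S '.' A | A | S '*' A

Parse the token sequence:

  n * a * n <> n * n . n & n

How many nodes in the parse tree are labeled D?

7

[S [S [S [S [S [A [B [C [D n]]]]] * [A [B [C [D a]]]]] * [A [B [C [D n]] <> [B [C [D n]]]]]] * [A [B [C [D n]]]]] . [A [A [B [C [D n]]]] & [B [C [D n]]]]]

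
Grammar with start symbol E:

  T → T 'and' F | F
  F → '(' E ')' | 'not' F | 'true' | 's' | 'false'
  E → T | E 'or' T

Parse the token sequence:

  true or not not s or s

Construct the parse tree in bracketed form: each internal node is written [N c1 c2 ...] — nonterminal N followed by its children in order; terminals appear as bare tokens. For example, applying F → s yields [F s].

[E [E [E [T [F true]]] or [T [F not [F not [F s]]]]] or [T [F s]]]

E
E or T
E or T or T
T or T or T
F or T or T
true or T or T
true or F or T
true or not F or T
true or not not F or T
true or not not s or T
true or not not s or F
true or not not s or s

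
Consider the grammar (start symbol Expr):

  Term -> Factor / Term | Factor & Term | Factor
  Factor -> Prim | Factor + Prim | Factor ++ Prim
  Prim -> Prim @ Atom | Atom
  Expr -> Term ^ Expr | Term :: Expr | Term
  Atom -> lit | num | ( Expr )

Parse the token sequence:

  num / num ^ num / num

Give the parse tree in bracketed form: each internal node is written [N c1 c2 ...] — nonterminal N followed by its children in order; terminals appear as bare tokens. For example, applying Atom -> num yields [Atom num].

Expr
Term ^ Expr
Factor / Term ^ Expr
Prim / Term ^ Expr
Atom / Term ^ Expr
num / Term ^ Expr
num / Factor ^ Expr
num / Prim ^ Expr
num / Atom ^ Expr
num / num ^ Expr
num / num ^ Term
num / num ^ Factor / Term
num / num ^ Prim / Term
num / num ^ Atom / Term
num / num ^ num / Term
num / num ^ num / Factor
num / num ^ num / Prim
num / num ^ num / Atom
num / num ^ num / num

[Expr [Term [Factor [Prim [Atom num]]] / [Term [Factor [Prim [Atom num]]]]] ^ [Expr [Term [Factor [Prim [Atom num]]] / [Term [Factor [Prim [Atom num]]]]]]]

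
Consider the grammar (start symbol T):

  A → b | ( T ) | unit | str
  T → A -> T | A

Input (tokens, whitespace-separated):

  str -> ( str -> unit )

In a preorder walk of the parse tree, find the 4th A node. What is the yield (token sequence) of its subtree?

[T [A str] -> [T [A ( [T [A str] -> [T [A unit]]] )]]]

unit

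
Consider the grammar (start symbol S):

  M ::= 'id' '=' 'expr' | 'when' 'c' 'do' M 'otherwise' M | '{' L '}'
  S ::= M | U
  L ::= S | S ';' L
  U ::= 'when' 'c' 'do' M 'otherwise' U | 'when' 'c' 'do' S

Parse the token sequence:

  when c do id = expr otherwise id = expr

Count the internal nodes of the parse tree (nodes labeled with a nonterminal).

4

[S [M when c do [M id = expr] otherwise [M id = expr]]]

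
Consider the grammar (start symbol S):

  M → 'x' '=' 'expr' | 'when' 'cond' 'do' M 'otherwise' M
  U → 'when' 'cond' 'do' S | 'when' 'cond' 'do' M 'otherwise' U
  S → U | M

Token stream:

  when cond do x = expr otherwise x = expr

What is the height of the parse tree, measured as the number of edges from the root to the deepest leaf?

3

[S [M when cond do [M x = expr] otherwise [M x = expr]]]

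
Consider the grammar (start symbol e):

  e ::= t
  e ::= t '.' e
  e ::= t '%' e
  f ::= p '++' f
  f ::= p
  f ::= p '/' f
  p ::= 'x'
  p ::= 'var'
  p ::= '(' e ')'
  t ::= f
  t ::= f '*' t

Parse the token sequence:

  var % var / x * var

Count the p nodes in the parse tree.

4

[e [t [f [p var]]] % [e [t [f [p var] / [f [p x]]] * [t [f [p var]]]]]]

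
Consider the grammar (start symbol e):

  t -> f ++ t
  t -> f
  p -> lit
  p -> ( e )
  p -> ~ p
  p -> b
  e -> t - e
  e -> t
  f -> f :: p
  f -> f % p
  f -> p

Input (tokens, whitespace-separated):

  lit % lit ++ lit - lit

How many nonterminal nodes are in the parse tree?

13

[e [t [f [f [p lit]] % [p lit]] ++ [t [f [p lit]]]] - [e [t [f [p lit]]]]]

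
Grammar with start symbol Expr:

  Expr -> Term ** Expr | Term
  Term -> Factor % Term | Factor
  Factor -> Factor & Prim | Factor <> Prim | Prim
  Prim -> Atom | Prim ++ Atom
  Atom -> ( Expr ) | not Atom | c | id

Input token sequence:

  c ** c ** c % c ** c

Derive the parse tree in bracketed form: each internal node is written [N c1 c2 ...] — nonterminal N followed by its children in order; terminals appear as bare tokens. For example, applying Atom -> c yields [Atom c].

[Expr [Term [Factor [Prim [Atom c]]]] ** [Expr [Term [Factor [Prim [Atom c]]]] ** [Expr [Term [Factor [Prim [Atom c]]] % [Term [Factor [Prim [Atom c]]]]] ** [Expr [Term [Factor [Prim [Atom c]]]]]]]]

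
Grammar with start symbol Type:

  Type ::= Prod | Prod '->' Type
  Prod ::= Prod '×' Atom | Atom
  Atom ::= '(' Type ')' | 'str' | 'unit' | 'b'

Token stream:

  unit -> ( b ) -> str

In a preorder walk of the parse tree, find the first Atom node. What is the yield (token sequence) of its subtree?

[Type [Prod [Atom unit]] -> [Type [Prod [Atom ( [Type [Prod [Atom b]]] )]] -> [Type [Prod [Atom str]]]]]

unit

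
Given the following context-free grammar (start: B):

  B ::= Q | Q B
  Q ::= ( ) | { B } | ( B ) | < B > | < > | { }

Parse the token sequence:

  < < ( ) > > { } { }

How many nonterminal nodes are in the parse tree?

10

[B [Q < [B [Q < [B [Q ( )]] >]] >] [B [Q { }] [B [Q { }]]]]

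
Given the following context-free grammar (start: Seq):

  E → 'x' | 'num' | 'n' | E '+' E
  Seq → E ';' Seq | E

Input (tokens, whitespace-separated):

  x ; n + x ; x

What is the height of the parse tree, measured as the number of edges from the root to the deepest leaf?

[Seq [E x] ; [Seq [E [E n] + [E x]] ; [Seq [E x]]]]

4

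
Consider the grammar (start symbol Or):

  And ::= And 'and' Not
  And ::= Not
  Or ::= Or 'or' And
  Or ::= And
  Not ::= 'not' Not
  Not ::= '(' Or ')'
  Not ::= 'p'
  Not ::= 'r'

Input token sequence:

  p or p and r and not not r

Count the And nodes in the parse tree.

4

[Or [Or [And [Not p]]] or [And [And [And [Not p]] and [Not r]] and [Not not [Not not [Not r]]]]]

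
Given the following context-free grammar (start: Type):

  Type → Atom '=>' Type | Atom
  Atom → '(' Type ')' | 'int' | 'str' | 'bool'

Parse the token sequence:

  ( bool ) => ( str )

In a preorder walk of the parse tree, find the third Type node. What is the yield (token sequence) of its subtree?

[Type [Atom ( [Type [Atom bool]] )] => [Type [Atom ( [Type [Atom str]] )]]]

( str )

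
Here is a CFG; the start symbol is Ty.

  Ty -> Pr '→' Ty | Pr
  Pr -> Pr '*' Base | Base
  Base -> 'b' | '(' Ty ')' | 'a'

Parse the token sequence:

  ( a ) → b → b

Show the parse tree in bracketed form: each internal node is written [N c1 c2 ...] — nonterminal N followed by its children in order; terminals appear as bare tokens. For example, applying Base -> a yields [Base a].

[Ty [Pr [Base ( [Ty [Pr [Base a]]] )]] → [Ty [Pr [Base b]] → [Ty [Pr [Base b]]]]]

Ty
Pr → Ty
Base → Ty
( Ty ) → Ty
( Pr ) → Ty
( Base ) → Ty
( a ) → Ty
( a ) → Pr → Ty
( a ) → Base → Ty
( a ) → b → Ty
( a ) → b → Pr
( a ) → b → Base
( a ) → b → b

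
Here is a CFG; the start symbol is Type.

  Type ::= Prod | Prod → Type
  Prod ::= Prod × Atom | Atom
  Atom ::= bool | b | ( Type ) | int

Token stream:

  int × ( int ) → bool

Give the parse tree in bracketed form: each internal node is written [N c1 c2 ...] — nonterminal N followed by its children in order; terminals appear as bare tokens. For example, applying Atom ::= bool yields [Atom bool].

Type
Prod → Type
Prod × Atom → Type
Atom × Atom → Type
int × Atom → Type
int × ( Type ) → Type
int × ( Prod ) → Type
int × ( Atom ) → Type
int × ( int ) → Type
int × ( int ) → Prod
int × ( int ) → Atom
int × ( int ) → bool

[Type [Prod [Prod [Atom int]] × [Atom ( [Type [Prod [Atom int]]] )]] → [Type [Prod [Atom bool]]]]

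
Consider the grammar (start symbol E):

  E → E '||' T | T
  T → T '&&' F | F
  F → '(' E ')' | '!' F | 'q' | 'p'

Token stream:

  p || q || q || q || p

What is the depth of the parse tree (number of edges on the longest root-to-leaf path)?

[E [E [E [E [E [T [F p]]] || [T [F q]]] || [T [F q]]] || [T [F q]]] || [T [F p]]]

7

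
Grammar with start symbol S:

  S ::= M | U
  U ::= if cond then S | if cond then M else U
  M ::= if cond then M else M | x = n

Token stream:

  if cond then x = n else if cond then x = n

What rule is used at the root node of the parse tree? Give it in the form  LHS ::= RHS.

[S [U if cond then [M x = n] else [U if cond then [S [M x = n]]]]]

S ::= U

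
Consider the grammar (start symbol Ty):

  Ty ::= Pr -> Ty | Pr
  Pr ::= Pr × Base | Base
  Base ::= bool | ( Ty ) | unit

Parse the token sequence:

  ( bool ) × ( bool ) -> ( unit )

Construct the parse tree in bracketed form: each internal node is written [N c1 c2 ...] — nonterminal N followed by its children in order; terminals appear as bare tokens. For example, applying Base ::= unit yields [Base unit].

Ty
Pr -> Ty
Pr × Base -> Ty
Base × Base -> Ty
( Ty ) × Base -> Ty
( Pr ) × Base -> Ty
( Base ) × Base -> Ty
( bool ) × Base -> Ty
( bool ) × ( Ty ) -> Ty
( bool ) × ( Pr ) -> Ty
( bool ) × ( Base ) -> Ty
( bool ) × ( bool ) -> Ty
( bool ) × ( bool ) -> Pr
( bool ) × ( bool ) -> Base
( bool ) × ( bool ) -> ( Ty )
( bool ) × ( bool ) -> ( Pr )
( bool ) × ( bool ) -> ( Base )
( bool ) × ( bool ) -> ( unit )

[Ty [Pr [Pr [Base ( [Ty [Pr [Base bool]]] )]] × [Base ( [Ty [Pr [Base bool]]] )]] -> [Ty [Pr [Base ( [Ty [Pr [Base unit]]] )]]]]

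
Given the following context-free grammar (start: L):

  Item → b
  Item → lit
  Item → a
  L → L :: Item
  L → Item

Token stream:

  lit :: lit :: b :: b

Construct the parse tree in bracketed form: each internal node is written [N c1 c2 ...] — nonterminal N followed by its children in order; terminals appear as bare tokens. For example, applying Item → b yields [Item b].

[L [L [L [L [Item lit]] :: [Item lit]] :: [Item b]] :: [Item b]]

L
L :: Item
L :: Item :: Item
L :: Item :: Item :: Item
Item :: Item :: Item :: Item
lit :: Item :: Item :: Item
lit :: lit :: Item :: Item
lit :: lit :: b :: Item
lit :: lit :: b :: b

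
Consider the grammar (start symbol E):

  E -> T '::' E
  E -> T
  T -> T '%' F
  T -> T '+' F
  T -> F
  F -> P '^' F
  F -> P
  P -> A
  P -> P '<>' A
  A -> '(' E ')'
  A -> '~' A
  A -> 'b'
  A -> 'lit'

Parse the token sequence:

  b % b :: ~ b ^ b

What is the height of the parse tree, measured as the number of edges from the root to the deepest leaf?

7

[E [T [T [F [P [A b]]]] % [F [P [A b]]]] :: [E [T [F [P [A ~ [A b]]] ^ [F [P [A b]]]]]]]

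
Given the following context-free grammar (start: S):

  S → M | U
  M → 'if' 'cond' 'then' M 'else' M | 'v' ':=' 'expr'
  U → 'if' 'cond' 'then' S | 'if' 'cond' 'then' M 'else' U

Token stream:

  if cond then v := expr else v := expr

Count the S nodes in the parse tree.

[S [M if cond then [M v := expr] else [M v := expr]]]

1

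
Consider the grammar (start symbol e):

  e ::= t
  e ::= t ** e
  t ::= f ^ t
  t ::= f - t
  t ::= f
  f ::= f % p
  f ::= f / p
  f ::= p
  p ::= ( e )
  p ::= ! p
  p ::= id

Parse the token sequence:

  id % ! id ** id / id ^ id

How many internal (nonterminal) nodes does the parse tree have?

[e [t [f [f [p id]] % [p ! [p id]]]] ** [e [t [f [f [p id]] / [p id]] ^ [t [f [p id]]]]]]

16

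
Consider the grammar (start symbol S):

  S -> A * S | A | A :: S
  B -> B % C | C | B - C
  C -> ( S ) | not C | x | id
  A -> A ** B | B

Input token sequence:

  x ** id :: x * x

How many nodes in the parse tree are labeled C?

4

[S [A [A [B [C x]]] ** [B [C id]]] :: [S [A [B [C x]]] * [S [A [B [C x]]]]]]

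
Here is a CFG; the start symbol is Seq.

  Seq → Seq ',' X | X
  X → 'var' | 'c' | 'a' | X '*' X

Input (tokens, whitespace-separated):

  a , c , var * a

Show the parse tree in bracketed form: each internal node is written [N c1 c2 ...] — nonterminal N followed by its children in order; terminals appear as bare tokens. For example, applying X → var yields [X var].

Seq
Seq , X
Seq , X , X
X , X , X
a , X , X
a , c , X
a , c , X * X
a , c , var * X
a , c , var * a

[Seq [Seq [Seq [X a]] , [X c]] , [X [X var] * [X a]]]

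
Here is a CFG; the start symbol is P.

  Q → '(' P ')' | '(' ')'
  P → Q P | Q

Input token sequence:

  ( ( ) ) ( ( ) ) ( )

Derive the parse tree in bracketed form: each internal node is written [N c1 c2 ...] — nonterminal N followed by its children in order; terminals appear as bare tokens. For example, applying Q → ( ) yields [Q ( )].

P
Q P
( P ) P
( Q ) P
( ( ) ) P
( ( ) ) Q P
( ( ) ) ( P ) P
( ( ) ) ( Q ) P
( ( ) ) ( ( ) ) P
( ( ) ) ( ( ) ) Q
( ( ) ) ( ( ) ) ( )

[P [Q ( [P [Q ( )]] )] [P [Q ( [P [Q ( )]] )] [P [Q ( )]]]]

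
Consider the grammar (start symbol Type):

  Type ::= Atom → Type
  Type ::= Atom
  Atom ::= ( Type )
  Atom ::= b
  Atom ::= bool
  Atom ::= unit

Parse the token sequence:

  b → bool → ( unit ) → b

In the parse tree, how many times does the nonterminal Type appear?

[Type [Atom b] → [Type [Atom bool] → [Type [Atom ( [Type [Atom unit]] )] → [Type [Atom b]]]]]

5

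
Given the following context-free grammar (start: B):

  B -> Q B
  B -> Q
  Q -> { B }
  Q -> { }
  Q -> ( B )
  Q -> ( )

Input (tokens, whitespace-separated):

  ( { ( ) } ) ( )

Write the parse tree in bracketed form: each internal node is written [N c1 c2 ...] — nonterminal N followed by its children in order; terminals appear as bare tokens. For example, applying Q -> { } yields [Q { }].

[B [Q ( [B [Q { [B [Q ( )]] }]] )] [B [Q ( )]]]

B
Q B
( B ) B
( Q ) B
( { B } ) B
( { Q } ) B
( { ( ) } ) B
( { ( ) } ) Q
( { ( ) } ) ( )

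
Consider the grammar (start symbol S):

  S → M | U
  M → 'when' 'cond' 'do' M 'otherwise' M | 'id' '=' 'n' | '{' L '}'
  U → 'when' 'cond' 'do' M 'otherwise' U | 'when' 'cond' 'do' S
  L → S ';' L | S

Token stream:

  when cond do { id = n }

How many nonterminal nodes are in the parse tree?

7

[S [U when cond do [S [M { [L [S [M id = n]]] }]]]]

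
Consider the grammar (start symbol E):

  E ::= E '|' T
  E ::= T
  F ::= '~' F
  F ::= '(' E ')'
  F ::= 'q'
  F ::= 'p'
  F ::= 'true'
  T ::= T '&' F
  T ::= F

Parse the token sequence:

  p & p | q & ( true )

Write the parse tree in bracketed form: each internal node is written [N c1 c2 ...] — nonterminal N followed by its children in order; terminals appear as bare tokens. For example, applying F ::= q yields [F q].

E
E | T
T | T
T & F | T
F & F | T
p & F | T
p & p | T
p & p | T & F
p & p | F & F
p & p | q & F
p & p | q & ( E )
p & p | q & ( T )
p & p | q & ( F )
p & p | q & ( true )

[E [E [T [T [F p]] & [F p]]] | [T [T [F q]] & [F ( [E [T [F true]]] )]]]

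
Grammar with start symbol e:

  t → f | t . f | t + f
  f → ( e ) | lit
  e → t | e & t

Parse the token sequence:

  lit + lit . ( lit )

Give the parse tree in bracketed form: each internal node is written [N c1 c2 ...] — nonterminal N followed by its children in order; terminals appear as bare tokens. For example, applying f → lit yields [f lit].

[e [t [t [t [f lit]] + [f lit]] . [f ( [e [t [f lit]]] )]]]

e
t
t . f
t + f . f
f + f . f
lit + f . f
lit + lit . f
lit + lit . ( e )
lit + lit . ( t )
lit + lit . ( f )
lit + lit . ( lit )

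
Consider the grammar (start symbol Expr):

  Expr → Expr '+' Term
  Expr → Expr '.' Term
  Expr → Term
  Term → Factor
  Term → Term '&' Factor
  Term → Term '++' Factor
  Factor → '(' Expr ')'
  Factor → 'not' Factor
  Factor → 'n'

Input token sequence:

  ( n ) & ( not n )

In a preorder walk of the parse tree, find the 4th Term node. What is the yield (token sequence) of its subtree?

[Expr [Term [Term [Factor ( [Expr [Term [Factor n]]] )]] & [Factor ( [Expr [Term [Factor not [Factor n]]]] )]]]

not n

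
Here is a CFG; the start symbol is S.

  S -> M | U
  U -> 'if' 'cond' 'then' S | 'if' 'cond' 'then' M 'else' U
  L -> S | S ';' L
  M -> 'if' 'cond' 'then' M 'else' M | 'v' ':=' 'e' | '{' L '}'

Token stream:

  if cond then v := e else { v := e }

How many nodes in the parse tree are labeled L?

[S [M if cond then [M v := e] else [M { [L [S [M v := e]]] }]]]

1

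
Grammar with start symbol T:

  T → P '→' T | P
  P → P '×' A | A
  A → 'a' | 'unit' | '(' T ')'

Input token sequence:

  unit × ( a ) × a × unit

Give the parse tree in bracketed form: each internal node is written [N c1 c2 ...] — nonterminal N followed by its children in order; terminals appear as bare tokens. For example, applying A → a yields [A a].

T
P
P × A
P × A × A
P × A × A × A
A × A × A × A
unit × A × A × A
unit × ( T ) × A × A
unit × ( P ) × A × A
unit × ( A ) × A × A
unit × ( a ) × A × A
unit × ( a ) × a × A
unit × ( a ) × a × unit

[T [P [P [P [P [A unit]] × [A ( [T [P [A a]]] )]] × [A a]] × [A unit]]]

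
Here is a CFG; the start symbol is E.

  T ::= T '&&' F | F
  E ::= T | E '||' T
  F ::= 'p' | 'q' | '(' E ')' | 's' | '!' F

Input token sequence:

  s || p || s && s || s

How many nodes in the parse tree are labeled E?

[E [E [E [E [T [F s]]] || [T [F p]]] || [T [T [F s]] && [F s]]] || [T [F s]]]

4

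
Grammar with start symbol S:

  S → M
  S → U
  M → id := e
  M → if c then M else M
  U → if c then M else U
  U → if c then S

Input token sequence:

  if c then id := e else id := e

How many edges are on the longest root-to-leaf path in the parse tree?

3

[S [M if c then [M id := e] else [M id := e]]]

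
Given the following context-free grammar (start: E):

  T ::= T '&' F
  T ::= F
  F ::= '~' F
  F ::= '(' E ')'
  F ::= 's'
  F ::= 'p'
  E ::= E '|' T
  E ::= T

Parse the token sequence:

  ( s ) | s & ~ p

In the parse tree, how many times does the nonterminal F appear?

5

[E [E [T [F ( [E [T [F s]]] )]]] | [T [T [F s]] & [F ~ [F p]]]]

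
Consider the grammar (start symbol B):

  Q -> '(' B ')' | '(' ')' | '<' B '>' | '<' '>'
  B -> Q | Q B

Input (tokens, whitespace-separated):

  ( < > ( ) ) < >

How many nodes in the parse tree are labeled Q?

[B [Q ( [B [Q < >] [B [Q ( )]]] )] [B [Q < >]]]

4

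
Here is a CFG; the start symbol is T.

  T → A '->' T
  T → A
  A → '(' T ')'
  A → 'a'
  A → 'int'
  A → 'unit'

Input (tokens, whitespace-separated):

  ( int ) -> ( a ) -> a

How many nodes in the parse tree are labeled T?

5

[T [A ( [T [A int]] )] -> [T [A ( [T [A a]] )] -> [T [A a]]]]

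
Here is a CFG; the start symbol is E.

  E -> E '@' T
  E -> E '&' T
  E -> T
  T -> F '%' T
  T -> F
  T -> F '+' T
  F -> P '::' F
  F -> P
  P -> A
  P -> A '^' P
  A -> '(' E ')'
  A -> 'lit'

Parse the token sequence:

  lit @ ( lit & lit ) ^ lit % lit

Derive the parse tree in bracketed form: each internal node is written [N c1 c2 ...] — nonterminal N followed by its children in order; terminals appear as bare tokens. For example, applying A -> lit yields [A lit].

[E [E [T [F [P [A lit]]]]] @ [T [F [P [A ( [E [E [T [F [P [A lit]]]]] & [T [F [P [A lit]]]]] )] ^ [P [A lit]]]] % [T [F [P [A lit]]]]]]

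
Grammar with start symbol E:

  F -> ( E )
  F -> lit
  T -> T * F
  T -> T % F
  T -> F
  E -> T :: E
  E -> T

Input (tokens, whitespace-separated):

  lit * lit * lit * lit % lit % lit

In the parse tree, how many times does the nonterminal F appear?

6

[E [T [T [T [T [T [T [F lit]] * [F lit]] * [F lit]] * [F lit]] % [F lit]] % [F lit]]]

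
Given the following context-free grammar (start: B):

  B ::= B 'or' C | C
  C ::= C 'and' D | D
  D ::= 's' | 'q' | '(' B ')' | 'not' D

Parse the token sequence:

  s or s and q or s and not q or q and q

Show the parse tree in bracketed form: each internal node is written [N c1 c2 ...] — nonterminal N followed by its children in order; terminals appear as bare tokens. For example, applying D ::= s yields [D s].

[B [B [B [B [C [D s]]] or [C [C [D s]] and [D q]]] or [C [C [D s]] and [D not [D q]]]] or [C [C [D q]] and [D q]]]

B
B or C
B or C or C
B or C or C or C
C or C or C or C
D or C or C or C
s or C or C or C
s or C and D or C or C
s or D and D or C or C
s or s and D or C or C
s or s and q or C or C
s or s and q or C and D or C
s or s and q or D and D or C
s or s and q or s and D or C
s or s and q or s and not D or C
s or s and q or s and not q or C
s or s and q or s and not q or C and D
s or s and q or s and not q or D and D
s or s and q or s and not q or q and D
s or s and q or s and not q or q and q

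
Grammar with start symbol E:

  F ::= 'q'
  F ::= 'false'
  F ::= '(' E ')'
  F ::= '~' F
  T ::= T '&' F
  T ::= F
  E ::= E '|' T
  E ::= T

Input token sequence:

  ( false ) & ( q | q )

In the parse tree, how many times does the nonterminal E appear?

4

[E [T [T [F ( [E [T [F false]]] )]] & [F ( [E [E [T [F q]]] | [T [F q]]] )]]]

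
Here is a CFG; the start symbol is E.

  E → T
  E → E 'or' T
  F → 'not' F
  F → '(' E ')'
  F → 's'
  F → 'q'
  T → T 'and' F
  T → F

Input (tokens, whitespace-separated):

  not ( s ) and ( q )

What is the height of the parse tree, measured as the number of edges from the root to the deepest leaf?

8

[E [T [T [F not [F ( [E [T [F s]]] )]]] and [F ( [E [T [F q]]] )]]]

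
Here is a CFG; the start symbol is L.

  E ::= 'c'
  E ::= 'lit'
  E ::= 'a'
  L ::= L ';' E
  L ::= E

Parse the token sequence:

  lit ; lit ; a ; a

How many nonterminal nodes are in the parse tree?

[L [L [L [L [E lit]] ; [E lit]] ; [E a]] ; [E a]]

8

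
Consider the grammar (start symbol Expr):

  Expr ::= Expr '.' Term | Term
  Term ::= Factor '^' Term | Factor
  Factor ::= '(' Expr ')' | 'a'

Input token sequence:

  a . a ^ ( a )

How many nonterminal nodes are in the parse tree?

11

[Expr [Expr [Term [Factor a]]] . [Term [Factor a] ^ [Term [Factor ( [Expr [Term [Factor a]]] )]]]]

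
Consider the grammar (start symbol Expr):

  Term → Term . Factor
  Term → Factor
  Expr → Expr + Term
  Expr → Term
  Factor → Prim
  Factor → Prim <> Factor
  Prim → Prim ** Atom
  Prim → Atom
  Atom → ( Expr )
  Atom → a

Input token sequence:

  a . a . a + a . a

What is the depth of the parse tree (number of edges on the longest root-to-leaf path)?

8

[Expr [Expr [Term [Term [Term [Factor [Prim [Atom a]]]] . [Factor [Prim [Atom a]]]] . [Factor [Prim [Atom a]]]]] + [Term [Term [Factor [Prim [Atom a]]]] . [Factor [Prim [Atom a]]]]]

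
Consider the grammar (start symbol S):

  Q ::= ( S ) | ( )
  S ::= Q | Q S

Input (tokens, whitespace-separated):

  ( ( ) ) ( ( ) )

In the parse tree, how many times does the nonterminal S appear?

4

[S [Q ( [S [Q ( )]] )] [S [Q ( [S [Q ( )]] )]]]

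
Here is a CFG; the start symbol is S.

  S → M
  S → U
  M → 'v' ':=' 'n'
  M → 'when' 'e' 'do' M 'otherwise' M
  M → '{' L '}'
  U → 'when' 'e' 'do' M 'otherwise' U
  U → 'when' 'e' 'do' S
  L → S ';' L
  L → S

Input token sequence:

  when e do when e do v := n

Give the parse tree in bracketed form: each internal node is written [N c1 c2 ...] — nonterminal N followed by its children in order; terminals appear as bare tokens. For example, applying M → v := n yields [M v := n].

S
U
when e do S
when e do U
when e do when e do S
when e do when e do M
when e do when e do v := n

[S [U when e do [S [U when e do [S [M v := n]]]]]]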